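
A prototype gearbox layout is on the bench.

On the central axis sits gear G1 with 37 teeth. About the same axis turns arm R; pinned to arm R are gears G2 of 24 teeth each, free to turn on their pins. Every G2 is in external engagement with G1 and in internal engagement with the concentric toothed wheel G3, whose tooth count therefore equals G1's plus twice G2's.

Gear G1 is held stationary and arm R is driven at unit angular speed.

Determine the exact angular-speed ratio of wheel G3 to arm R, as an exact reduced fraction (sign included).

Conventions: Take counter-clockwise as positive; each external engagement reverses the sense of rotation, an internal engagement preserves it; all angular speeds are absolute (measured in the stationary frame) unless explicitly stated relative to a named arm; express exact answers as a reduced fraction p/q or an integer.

recognized (axles ride arm R): planetary set, 37/24/85 teeth
ring teeth: 37 + 2·24 = 85
37(ω_sun−ω_arm) = −85(ω_ring−ω_arm),  ω_sun = 0, ω_arm = 1
ω_ring = 1 − (37/85)(0−1) = 122/85
ω_out/ω_in = 122/85

122/85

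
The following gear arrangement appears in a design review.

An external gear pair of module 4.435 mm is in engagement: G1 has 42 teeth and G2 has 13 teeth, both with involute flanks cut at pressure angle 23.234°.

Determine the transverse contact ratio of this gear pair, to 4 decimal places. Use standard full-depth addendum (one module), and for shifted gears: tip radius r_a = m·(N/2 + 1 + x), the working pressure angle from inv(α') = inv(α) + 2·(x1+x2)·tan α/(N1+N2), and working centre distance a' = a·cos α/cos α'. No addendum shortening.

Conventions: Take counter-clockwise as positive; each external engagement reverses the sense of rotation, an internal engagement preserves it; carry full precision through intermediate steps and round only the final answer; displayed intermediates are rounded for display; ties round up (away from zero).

1.4733

class = single-mesh tooth geometry [involute pair 42T × 13T, m = 4.435]
base radii: r_b1 = 85.581883, r_b2 = 26.489630
tip radii: r_a1 = 97.570000, r_a2 = 33.262500
no profile shift: α' = α, a' = a
action lengths: √(r_a1²−r_b1²) = 46.857724, √(r_a2²−r_b2²) = 20.116993
base pitch p_b = π·m·cos α = 12.803020
CR = (46.857724 + 20.116993 − 121.962500·sin 23.23400°)/12.803020 = 1.473251
contact ratio ≈ 1.4733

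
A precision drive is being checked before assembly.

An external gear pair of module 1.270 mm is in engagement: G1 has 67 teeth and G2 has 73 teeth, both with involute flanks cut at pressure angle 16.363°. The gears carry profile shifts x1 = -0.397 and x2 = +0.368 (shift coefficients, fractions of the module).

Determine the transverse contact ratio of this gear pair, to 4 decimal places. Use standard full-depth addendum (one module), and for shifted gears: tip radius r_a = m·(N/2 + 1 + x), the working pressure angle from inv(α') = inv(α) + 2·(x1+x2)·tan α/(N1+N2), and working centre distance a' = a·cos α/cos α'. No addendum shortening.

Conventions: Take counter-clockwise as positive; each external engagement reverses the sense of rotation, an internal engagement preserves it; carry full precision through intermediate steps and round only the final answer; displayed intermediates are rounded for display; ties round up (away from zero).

2.0506

topology: single-mesh involute geometry — m = 1.270, 67T/73T pair
base radii: r_b1 = 40.821762, r_b2 = 44.477442
tip radii: r_a1 = 43.310810, r_a2 = 48.092360
inv(α') = inv(16.363°) + 2·(-0.397+0.368)·tan α/(67+73) = 0.00790456  ⇒  α' = 16.28173°
a' = a·cos α / cos α' = 88.9000·cos 16.363°/cos 16.28173° = 88.863081
action lengths: √(r_a1²−r_b1²) = 14.471007, √(r_a2²−r_b2²) = 18.292957
base pitch p_b = π·m·cos α = 3.828219
CR = (14.471007 + 18.292957 − 88.863081·sin 16.28173°)/3.828219 = 2.050627
contact ratio ≈ 2.0506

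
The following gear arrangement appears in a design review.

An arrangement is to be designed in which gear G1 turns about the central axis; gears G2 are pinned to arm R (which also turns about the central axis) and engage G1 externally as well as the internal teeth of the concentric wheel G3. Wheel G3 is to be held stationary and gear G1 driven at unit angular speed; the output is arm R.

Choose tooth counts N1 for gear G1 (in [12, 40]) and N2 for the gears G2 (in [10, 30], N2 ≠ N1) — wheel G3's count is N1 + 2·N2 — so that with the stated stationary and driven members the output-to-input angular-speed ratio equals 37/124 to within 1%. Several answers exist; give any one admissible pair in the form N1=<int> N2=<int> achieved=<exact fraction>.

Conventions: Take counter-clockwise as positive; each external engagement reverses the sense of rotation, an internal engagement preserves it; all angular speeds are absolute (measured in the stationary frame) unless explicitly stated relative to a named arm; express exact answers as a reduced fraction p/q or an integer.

N1=37 N2=25 achieved=37/124

design class (target 37/124): planetary set
Willis with ω_ring = 0: ω_arm/ω_sun = N1/(N1+N3); set equal to 37/124  ⇒  N3/N1 = 1/(37/124) − 1 = 87/37
N3 = N1 + 2·N2  ⇒  N2/N1 = (N3/N1 − 1)/2 = (87/37 − 1)/2 = 25/37
smallest multiple with N1 ≥ 12 and N2 ≥ 10: k = 1  ⇒  N1 = 1·37 = 37, N2 = 1·25 = 25 (N1 ≤ 40, N2 ≤ 30, N2 ≠ N1 ✓), N3 = 37 + 2·25 = 87
check: N1/(N1+N3) with N1 = 37, N3 = 87 gives 37/124; |achieved − target| = 0 ≤ 37/12400 ✓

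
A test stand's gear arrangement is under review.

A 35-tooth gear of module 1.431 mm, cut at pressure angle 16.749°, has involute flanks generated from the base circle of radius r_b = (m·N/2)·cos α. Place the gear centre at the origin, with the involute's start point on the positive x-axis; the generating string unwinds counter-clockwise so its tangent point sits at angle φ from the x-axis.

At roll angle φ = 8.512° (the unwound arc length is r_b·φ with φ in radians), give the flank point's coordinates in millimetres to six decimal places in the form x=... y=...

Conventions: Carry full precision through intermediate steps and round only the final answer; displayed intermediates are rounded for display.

x=24.243278 y=0.026152

class = single-mesh tooth geometry [base-circle involute, m = 1.431, 35T]
pitch radius r_p = m·N/2 = 1.431·35/2 = 25.042500
base radius r_b = r_p·cos α = 25.042500·cos 16.749° = 23.980107
roll angle φ = 8.512° = 0.14856243 rad
x = r_b·(cos φ + φ·sin φ) = 24.243278
y = r_b·(sin φ − φ·cos φ) = 0.026152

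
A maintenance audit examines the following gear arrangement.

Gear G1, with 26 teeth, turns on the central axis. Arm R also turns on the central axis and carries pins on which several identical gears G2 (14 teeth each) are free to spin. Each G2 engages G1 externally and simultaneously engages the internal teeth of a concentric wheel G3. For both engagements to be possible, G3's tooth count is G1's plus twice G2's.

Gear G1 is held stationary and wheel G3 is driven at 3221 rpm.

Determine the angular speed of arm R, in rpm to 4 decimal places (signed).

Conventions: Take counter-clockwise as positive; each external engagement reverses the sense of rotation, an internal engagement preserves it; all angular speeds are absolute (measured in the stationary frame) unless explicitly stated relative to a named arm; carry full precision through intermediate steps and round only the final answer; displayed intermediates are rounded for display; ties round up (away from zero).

+2174.1750 rpm

class = planetary set [G3 = 26+2·14 = 54; Willis about the carrier]
normalise by the input: solve with ω_ring = 1, then scale by 3221 rpm
ring teeth: 26 + 2·14 = 54
26(ω_sun−ω_arm) = −54(ω_ring−ω_arm),  ω_sun = 0, ω_ring = 1
26(0−ω_arm) = −54(1−ω_arm)  ⇒  80·ω_arm = 54  ⇒  ω_arm = 27/40
scale: ω_arm = 27/40 × 3221 rpm = +2174.1750 rpm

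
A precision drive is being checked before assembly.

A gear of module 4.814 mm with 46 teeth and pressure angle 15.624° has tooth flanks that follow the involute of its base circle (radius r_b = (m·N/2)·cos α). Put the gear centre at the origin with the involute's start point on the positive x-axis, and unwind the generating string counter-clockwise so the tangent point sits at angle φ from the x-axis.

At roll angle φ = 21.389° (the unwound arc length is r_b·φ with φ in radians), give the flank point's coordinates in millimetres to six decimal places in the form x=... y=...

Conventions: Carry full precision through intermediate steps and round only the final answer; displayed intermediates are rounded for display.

topology: single-mesh involute geometry — m = 4.814, N = 46
pitch radius r_p = m·N/2 = 4.814·46/2 = 110.722000
base radius r_b = r_p·cos α = 110.722000·cos 15.624° = 106.630804
roll angle φ = 21.389° = 0.37330847 rad
x = r_b·(cos φ + φ·sin φ) = 113.803934
y = r_b·(sin φ − φ·cos φ) = 1.823478

x=113.803934 y=1.823478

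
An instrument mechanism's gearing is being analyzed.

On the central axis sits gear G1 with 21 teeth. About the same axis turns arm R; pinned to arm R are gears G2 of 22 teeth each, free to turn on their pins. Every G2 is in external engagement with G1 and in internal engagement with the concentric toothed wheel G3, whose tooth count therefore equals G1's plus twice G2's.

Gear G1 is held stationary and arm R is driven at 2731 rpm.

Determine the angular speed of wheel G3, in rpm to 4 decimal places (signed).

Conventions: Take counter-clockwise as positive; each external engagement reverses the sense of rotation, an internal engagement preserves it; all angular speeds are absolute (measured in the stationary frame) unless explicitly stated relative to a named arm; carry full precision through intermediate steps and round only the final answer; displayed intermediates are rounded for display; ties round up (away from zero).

class = planetary set [G3 = 21+2·22 = 65; Willis about the carrier]
normalise by the input: solve with ω_arm = 1, then scale by 2731 rpm
ring teeth: 21 + 2·22 = 65
21(ω_sun−ω_arm) = −65(ω_ring−ω_arm),  ω_sun = 0, ω_arm = 1
ω_ring = 1 − (21/65)(0−1) = 86/65
scale: ω_ring = 86/65 × 2731 rpm = +3613.3231 rpm

+3613.3231 rpm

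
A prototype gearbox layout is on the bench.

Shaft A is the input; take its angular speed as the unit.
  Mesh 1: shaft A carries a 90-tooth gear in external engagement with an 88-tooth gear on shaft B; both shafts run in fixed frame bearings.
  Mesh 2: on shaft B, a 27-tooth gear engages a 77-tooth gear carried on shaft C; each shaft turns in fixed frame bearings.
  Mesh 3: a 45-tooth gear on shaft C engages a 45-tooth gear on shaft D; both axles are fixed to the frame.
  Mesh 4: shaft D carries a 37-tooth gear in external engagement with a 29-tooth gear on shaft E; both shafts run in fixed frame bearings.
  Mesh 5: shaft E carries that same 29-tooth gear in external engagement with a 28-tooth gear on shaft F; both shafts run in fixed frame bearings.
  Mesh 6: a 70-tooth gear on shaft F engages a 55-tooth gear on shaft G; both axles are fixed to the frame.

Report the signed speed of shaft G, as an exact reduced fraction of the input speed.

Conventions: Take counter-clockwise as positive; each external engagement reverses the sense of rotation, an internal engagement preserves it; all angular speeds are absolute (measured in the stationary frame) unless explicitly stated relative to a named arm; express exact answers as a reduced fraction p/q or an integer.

6-mesh fixed-axis compound train (all bearings frame-fixed)
mesh 1 [90T→88T]: |ω|/ω_in = 1×90/88 = 45/44, sense flips to −
mesh 2 [27T→77T]: |ω|/ω_in = (45/44)×27/77 = 1215/3388, sense flips to +
mesh 3 [45T→45T]: |ω|/ω_in = (1215/3388)×45/45 = 1215/3388, sense flips to −
mesh 4 [37T→29T]: |ω|/ω_in = (1215/3388)×37/29 = 44955/98252, sense flips to +
mesh 5 [29T→28T]: |ω|/ω_in = (44955/98252)×29/28 = 44955/94864, sense flips to −
mesh 6 [70T→55T]: |ω|/ω_in = (44955/94864)×70/55 = 44955/74536, sense flips to +
signed output speed (× input speed) = 44955/74536

44955/74536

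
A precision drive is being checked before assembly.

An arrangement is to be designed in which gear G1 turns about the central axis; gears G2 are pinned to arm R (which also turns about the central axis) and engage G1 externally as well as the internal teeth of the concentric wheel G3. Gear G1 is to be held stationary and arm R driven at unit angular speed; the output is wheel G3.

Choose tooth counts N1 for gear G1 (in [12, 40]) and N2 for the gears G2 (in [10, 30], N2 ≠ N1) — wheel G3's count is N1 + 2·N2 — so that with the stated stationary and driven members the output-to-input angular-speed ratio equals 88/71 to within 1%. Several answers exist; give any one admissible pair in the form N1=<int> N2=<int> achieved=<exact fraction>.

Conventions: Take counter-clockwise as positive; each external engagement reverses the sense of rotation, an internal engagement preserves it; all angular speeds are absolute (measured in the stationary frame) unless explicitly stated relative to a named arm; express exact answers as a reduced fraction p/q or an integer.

N1=17 N2=27 achieved=88/71

class = planetary set [ratio 88/71 wanted; Willis about the carrier]
Willis with ω_sun = 0: ω_ring/ω_arm = (N1+N3)/N3; set equal to 88/71  ⇒  N3/N1 = 1/(88/71 − 1) = 71/17
N3 = N1 + 2·N2  ⇒  N2/N1 = (N3/N1 − 1)/2 = (71/17 − 1)/2 = 27/17
smallest multiple with N1 ≥ 12 and N2 ≥ 10: k = 1  ⇒  N1 = 1·17 = 17, N2 = 1·27 = 27 (N1 ≤ 40, N2 ≤ 30, N2 ≠ N1 ✓), N3 = 17 + 2·27 = 71
check: (N1+N3)/N3 with N1 = 17, N3 = 71 gives 88/71; |achieved − target| = 0 ≤ 22/1775 ✓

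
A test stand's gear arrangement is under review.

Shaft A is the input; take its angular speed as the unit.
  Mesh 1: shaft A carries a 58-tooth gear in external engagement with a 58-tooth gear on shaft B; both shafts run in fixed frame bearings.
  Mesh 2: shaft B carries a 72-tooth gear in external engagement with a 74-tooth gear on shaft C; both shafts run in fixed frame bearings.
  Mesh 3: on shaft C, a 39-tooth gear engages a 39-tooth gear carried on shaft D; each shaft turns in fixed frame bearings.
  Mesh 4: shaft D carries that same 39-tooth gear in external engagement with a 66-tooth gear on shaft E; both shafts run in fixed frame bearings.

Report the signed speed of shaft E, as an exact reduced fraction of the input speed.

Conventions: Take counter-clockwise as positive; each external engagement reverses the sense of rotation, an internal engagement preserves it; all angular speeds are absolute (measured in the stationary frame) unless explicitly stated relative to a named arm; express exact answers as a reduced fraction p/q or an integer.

234/407

4-mesh fixed-axis compound train (all bearings frame-fixed)
mesh 1 [58T→58T]: |ω|/ω_in = 1×58/58 = 1, sense flips to −
mesh 2 [72T→74T]: |ω|/ω_in = 1×72/74 = 36/37, sense flips to +
mesh 3 [39T→39T]: |ω|/ω_in = (36/37)×39/39 = 36/37, sense flips to −
mesh 4 [39T→66T]: |ω|/ω_in = (36/37)×39/66 = 234/407, sense flips to +
signed output speed (× input speed) = 234/407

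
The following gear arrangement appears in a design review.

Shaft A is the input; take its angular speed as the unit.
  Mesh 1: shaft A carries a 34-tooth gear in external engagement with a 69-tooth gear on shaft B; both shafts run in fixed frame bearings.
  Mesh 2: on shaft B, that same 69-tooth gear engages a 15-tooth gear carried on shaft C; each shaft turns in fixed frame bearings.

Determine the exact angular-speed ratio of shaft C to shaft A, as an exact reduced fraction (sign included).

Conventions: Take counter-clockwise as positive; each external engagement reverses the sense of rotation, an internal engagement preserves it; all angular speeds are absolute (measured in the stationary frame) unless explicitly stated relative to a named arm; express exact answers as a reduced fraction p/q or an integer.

34/15

class = fixed-axis compound train [2 meshes; 2 ratios multiply, 2 sense flips]
mesh 1 [34T→69T]: running ratio 34/69, sense −
mesh 2 [69T→15T]: running ratio 34/15, sense +
ω_out/ω_in = 34/15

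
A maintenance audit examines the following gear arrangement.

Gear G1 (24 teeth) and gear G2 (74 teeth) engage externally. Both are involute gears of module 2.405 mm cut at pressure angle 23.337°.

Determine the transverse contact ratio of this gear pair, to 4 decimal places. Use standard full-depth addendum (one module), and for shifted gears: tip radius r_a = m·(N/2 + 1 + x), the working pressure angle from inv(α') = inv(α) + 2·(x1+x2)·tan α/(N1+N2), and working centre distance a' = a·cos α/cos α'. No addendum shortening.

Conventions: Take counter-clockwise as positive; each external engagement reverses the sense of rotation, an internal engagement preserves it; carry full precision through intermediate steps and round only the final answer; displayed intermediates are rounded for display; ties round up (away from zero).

single-mesh involute tooth geometry (24T engaging 74T at module 2.405)
base radii: r_b1 = 26.498985, r_b2 = 81.705205
tip radii: r_a1 = 31.265000, r_a2 = 91.390000
no profile shift: α' = α, a' = a
action lengths: √(r_a1²−r_b1²) = 16.592288, √(r_a2²−r_b2²) = 40.943762
base pitch p_b = π·m·cos α = 6.937418
CR = (16.592288 + 40.943762 − 117.845000·sin 23.33700°)/6.937418 = 1.564430
contact ratio ≈ 1.5644

1.5644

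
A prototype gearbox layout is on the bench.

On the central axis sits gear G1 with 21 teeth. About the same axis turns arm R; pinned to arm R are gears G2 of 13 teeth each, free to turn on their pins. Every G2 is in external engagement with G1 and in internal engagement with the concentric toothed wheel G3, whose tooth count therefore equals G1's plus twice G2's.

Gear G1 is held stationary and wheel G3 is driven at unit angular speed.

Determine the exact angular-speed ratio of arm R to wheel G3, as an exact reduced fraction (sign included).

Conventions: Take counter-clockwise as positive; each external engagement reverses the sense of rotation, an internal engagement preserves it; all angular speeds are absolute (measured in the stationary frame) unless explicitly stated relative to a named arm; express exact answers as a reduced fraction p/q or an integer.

47/68

planetary set (21T centre, 13T on arm, 47T internal) — Willis relation
ring teeth: 21 + 2·13 = 47
21(ω_sun−ω_arm) = −47(ω_ring−ω_arm),  ω_sun = 0, ω_ring = 1
21(0−ω_arm) = −47(1−ω_arm)  ⇒  68·ω_arm = 47  ⇒  ω_arm = 47/68
ω_out/ω_in = 47/68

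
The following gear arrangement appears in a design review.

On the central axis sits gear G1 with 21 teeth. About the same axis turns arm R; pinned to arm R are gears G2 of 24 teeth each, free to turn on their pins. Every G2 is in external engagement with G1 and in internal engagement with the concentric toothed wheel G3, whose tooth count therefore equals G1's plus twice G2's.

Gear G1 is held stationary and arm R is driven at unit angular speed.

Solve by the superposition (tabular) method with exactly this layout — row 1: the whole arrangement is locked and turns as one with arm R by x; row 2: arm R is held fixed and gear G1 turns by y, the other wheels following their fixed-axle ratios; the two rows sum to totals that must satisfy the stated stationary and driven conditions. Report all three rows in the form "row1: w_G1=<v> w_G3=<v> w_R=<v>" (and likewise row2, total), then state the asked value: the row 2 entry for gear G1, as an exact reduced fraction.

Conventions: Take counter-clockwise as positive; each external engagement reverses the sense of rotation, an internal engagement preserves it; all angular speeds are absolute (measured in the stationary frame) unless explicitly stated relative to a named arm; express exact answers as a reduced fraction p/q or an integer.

row1: w_G1=1 w_G3=1 w_R=1
row2: w_G1=-1 w_G3=7/23 w_R=0
total: w_G1=0 w_G3=30/23 w_R=1
asked value: -1

class = planetary set [G3 = 21+2·24 = 69; Willis about the carrier]
row 1 (train locked, turned with arm): all members turn x
row 2 — arm fixed, fixed-axis ratios: sun y, ring −(21/69)·y, arm 0
boundary: total ω_sun = x + y = 0 and total ω_arm = x = 1  ⇒  y = -1, x = 1
row 2 ring = −(21/69)·(-1) = 7/23
totals (row 1 + row 2): sun 1 + (-1) = 0, ring 1 + 7/23 = 30/23, arm 1 + 0 = 1
asked cell (row2, sun) = -1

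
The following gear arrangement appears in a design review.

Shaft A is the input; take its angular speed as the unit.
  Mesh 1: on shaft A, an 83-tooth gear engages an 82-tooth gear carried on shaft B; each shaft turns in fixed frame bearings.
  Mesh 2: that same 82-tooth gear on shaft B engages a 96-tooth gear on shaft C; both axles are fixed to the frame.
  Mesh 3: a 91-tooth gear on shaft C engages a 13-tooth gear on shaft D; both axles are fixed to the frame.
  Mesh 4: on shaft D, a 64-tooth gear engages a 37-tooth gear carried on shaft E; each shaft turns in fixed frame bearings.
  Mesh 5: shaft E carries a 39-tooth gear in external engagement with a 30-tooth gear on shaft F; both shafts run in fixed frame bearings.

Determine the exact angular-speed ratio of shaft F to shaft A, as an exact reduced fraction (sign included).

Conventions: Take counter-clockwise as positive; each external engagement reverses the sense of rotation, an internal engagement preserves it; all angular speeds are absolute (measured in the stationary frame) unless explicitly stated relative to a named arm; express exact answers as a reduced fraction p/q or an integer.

-7553/555

class = fixed-axis compound train [5 meshes; 5 ratios multiply, 5 sense flips]
mesh 1 [83T→82T]: running ratio 83/82, sense −
mesh 2 [82T→96T]: running ratio 83/96, sense +
mesh 3 [91T→13T]: running ratio 581/96, sense −
mesh 4 [64T→37T]: running ratio 1162/111, sense +
mesh 5 [39T→30T]: running ratio 7553/555, sense −
ω_out/ω_in = -7553/555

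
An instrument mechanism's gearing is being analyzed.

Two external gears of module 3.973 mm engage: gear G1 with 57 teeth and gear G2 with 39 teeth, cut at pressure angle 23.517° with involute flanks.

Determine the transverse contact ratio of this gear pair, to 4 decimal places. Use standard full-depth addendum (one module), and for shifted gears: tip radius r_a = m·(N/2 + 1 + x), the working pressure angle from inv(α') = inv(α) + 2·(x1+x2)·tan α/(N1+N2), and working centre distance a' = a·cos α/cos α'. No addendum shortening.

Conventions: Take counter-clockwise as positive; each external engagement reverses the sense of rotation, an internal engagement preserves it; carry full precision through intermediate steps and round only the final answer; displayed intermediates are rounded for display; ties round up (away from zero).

class = single-mesh tooth geometry [involute pair 57T × 39T, m = 3.973]
base radii: r_b1 = 103.825770, r_b2 = 71.038685
tip radii: r_a1 = 117.203500, r_a2 = 81.446500
no profile shift: α' = α, a' = a
action lengths: √(r_a1²−r_b1²) = 54.377109, √(r_a2²−r_b2²) = 39.837641
base pitch p_b = π·m·cos α = 11.444852
CR = (54.377109 + 39.837641 − 190.704000·sin 23.51700°)/11.444852 = 1.583229
contact ratio ≈ 1.5832

1.5832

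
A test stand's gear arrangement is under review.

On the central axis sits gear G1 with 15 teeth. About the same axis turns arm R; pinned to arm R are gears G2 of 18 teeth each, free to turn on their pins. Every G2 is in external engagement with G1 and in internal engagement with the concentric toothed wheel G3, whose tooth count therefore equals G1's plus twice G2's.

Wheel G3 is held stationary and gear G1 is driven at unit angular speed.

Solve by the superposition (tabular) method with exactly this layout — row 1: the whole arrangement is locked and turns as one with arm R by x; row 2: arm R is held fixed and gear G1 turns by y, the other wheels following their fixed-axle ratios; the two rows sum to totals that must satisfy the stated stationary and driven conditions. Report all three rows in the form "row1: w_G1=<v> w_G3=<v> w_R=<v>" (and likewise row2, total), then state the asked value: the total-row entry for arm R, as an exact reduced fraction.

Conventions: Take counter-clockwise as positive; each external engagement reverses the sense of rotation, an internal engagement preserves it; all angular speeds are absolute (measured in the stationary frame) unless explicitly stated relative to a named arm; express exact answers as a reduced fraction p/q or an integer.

class = planetary set [G3 = 15+2·18 = 51; Willis about the carrier]
superposition row 1 [locked train]: every member turns x
row 2: sun turns y, ring = −(15/51)·y, arm 0
boundary: total ω_ring = x − (15/51)·y = 0 and total ω_sun = x + y = 1  ⇒  y = 17/22, x = 5/22
row 2 ring = −(15/51)·17/22 = -5/22
totals (row 1 + row 2): sun 5/22 + 17/22 = 1, ring 5/22 + (-5/22) = 0, arm 5/22 + 0 = 5/22
asked cell (total, arm) = 5/22

row1: w_G1=5/22 w_G3=5/22 w_R=5/22
row2: w_G1=17/22 w_G3=-5/22 w_R=0
total: w_G1=1 w_G3=0 w_R=5/22
asked value: 5/22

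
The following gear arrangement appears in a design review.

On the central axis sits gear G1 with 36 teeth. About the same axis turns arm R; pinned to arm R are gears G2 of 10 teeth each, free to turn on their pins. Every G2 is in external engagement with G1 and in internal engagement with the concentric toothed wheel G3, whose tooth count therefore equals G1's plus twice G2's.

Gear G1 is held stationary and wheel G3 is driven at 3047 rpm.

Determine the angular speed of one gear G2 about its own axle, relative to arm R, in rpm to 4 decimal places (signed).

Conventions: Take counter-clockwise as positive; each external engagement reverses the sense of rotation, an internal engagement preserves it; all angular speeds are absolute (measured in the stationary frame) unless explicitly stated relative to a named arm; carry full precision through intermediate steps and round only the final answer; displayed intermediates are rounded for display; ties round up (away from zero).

+6676.9043 rpm

topology: planetary set — G1 36T / G2 10T / G3 56T, arm = carrier (Willis)
normalise by the input: solve with ω_ring = 1, then scale by 3047 rpm
ring teeth: 36 + 2·10 = 56
36(ω_sun−ω_arm) = −56(ω_ring−ω_arm),  ω_sun = 0, ω_ring = 1
36(0−ω_arm) = −56(1−ω_arm)  ⇒  92·ω_arm = 56  ⇒  ω_arm = 14/23
sun–planet mesh: 36·(0−14/23) = −10·(ω_p−ω_arm)  ⇒  ω_p−ω_arm = 252/115
scale: ω_p−ω_arm = 252/115 × 3047 rpm = +6676.9043 rpm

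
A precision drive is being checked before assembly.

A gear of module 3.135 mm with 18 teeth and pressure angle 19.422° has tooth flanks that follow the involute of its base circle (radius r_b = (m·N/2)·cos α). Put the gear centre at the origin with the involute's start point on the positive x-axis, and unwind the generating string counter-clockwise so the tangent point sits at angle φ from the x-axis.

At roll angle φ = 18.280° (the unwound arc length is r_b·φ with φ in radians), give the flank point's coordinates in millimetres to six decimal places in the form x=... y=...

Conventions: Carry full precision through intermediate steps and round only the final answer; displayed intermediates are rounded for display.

topology: single-mesh involute geometry — m = 3.135, N = 18
pitch radius r_p = m·N/2 = 3.135·18/2 = 28.215000
base radius r_b = r_p·cos α = 28.215000·cos 19.422° = 26.609427
roll angle φ = 18.280° = 0.31904619 rad
x = r_b·(cos φ + φ·sin φ) = 27.929451
y = r_b·(sin φ − φ·cos φ) = 0.285133

x=27.929451 y=0.285133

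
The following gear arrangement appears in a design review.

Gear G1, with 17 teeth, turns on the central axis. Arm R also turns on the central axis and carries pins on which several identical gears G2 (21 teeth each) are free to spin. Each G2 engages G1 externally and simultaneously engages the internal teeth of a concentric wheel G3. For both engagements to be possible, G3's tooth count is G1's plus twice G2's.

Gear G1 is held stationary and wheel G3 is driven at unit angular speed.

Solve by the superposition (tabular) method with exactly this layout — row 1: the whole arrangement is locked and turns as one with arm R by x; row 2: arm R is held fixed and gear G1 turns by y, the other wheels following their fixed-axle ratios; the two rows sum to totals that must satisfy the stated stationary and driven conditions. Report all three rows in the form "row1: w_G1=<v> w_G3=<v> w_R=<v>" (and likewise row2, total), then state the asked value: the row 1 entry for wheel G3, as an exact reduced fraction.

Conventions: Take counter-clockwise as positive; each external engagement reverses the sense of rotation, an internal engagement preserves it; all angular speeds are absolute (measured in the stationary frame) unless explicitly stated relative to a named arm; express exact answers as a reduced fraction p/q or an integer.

recognized (axles ride arm R): planetary set, 17/21/59 teeth
row 1 (train locked, turned with arm): all members turn x
row 2 (arm held, sun turns y): ω_ring = −(17/59)·y, ω_arm = 0
boundary: total ω_sun = x + y = 0 and total ω_ring = x − (17/59)·y = 1  ⇒  y = -59/76, x = 59/76
row 2 ring = −(17/59)·(-59/76) = 17/76
totals (row 1 + row 2): sun 59/76 + (-59/76) = 0, ring 59/76 + 17/76 = 1, arm 59/76 + 0 = 59/76
asked cell (row1, ring) = 59/76

row1: w_G1=59/76 w_G3=59/76 w_R=59/76
row2: w_G1=-59/76 w_G3=17/76 w_R=0
total: w_G1=0 w_G3=1 w_R=59/76
asked value: 59/76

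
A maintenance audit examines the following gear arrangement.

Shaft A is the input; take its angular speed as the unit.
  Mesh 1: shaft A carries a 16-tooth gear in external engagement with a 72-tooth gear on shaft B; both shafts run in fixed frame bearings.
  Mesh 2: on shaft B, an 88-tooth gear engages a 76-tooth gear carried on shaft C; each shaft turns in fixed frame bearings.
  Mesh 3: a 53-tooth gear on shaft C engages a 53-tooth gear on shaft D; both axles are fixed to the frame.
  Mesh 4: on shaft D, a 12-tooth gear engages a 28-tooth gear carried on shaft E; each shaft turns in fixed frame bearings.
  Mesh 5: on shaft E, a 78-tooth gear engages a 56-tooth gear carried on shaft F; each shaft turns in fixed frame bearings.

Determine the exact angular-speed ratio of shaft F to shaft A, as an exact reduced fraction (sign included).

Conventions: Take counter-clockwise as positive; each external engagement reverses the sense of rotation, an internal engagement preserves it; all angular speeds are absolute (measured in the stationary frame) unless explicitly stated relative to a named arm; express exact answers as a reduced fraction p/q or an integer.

class = fixed-axis compound train [5 meshes; 5 ratios multiply, 5 sense flips]
mesh 1 [16T→72T]: running ratio 2/9, sense −
mesh 2 [88T→76T]: running ratio 44/171, sense +
mesh 3 [53T→53T]: running ratio 44/171, sense −
mesh 4 [12T→28T]: running ratio 44/399, sense +
mesh 5 [78T→56T]: running ratio 143/931, sense −
ω_out/ω_in = -143/931

-143/931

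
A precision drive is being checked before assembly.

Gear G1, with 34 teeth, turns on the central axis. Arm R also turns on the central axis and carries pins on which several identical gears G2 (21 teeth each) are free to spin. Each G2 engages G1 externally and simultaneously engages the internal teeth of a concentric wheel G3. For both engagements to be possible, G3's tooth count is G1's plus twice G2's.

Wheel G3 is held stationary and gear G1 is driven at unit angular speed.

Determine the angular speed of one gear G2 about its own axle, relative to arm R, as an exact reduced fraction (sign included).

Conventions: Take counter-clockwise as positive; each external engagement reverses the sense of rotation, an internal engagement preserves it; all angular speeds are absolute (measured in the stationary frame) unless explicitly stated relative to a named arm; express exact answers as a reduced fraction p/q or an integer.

class = planetary set [G3 = 34+2·21 = 76; Willis about the carrier]
ring teeth: 34 + 2·21 = 76
34(ω_sun−ω_arm) = −76(ω_ring−ω_arm),  ω_ring = 0, ω_sun = 1
34(1−ω_arm) = −76(0−ω_arm)  ⇒  110·ω_arm = 34  ⇒  ω_arm = 17/55
sun–planet mesh: 34·(1−17/55) = −21·(ω_p−ω_arm)  ⇒  ω_p−ω_arm = -1292/1155
exact speed ratio = -1292/1155

-1292/1155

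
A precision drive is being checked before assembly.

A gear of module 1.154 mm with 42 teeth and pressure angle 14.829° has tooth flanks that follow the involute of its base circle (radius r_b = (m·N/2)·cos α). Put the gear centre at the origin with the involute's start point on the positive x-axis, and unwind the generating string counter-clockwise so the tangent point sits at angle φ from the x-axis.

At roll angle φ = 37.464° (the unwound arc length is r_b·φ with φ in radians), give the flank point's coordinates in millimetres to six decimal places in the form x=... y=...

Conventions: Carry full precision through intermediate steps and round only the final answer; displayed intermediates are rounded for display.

x=27.912182 y=2.091146

topology: single-mesh involute geometry — m = 1.154, N = 42
pitch radius r_p = m·N/2 = 1.154·42/2 = 24.234000
base radius r_b = r_p·cos α = 24.234000·cos 14.829° = 23.426862
roll angle φ = 37.464° = 0.65387015 rad
x = r_b·(cos φ + φ·sin φ) = 27.912182
y = r_b·(sin φ − φ·cos φ) = 2.091146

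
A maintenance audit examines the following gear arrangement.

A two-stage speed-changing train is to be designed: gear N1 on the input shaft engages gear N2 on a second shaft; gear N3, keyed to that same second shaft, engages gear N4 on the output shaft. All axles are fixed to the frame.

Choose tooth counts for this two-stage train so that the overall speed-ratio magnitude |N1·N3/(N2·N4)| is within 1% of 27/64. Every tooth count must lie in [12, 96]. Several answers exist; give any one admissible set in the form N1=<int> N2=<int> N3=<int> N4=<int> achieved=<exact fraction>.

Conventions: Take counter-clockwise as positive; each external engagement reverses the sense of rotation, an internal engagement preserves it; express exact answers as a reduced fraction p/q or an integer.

class = fixed-axis compound train [2-stage, 27/64 wanted]
target = 27/64 in lowest terms: an exact hit needs N1·N3 = k·27 and N2·N4 = k·64 for one integer k, every count in [12, 96]; additionally prefer no 1:1 stage (N1 ≠ N2, N3 ≠ N4)
k = 1…7: no 1:1-free in-range split of k·27 and k·64 into factor pairs; take k = 8
k = 8: N1·N3 = 216 = 12·18, N2·N4 = 512 = 16·32
achieved = 12·18/(16·32) = 27/64; |achieved − target| = 0 ≤ 27/6400 ✓

N1=12 N2=16 N3=18 N4=32 achieved=27/64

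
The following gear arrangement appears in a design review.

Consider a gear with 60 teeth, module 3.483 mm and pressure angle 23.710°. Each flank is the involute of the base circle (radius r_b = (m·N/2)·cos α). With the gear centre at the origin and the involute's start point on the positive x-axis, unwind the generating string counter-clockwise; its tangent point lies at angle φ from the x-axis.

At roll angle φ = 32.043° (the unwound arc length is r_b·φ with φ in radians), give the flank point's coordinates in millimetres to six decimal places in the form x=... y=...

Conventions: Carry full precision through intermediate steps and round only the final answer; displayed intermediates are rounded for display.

recognized (one wheel, involute flank): single-mesh tooth geometry, m = 3.483, N = 60
pitch radius r_p = m·N/2 = 3.483·60/2 = 104.490000
base radius r_b = r_p·cos α = 104.490000·cos 23.710° = 95.670253
roll angle φ = 32.043° = 0.55925585 rad
x = r_b·(cos φ + φ·sin φ) = 109.481829
y = r_b·(sin φ − φ·cos φ) = 5.405585

x=109.481829 y=5.405585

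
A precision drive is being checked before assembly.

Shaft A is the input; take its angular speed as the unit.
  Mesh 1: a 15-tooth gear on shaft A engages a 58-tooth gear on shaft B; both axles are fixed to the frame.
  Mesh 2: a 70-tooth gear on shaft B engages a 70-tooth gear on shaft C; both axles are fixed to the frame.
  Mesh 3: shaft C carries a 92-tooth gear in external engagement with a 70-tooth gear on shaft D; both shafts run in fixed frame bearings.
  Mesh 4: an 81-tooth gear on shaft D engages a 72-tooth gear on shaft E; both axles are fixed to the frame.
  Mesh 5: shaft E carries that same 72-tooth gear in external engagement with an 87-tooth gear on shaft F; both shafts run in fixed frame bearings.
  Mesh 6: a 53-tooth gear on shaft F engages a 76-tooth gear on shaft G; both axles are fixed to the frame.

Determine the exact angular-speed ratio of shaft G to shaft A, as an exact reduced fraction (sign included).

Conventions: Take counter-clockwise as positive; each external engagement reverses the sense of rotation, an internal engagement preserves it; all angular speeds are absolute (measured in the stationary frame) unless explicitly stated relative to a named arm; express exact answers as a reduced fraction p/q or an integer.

98739/447412

class = fixed-axis compound train [6 meshes; 6 ratios multiply, 6 sense flips]
mesh 1 [15T→58T]: running ratio 15/58, sense −
mesh 2 [70T→70T]: running ratio 15/58, sense +
mesh 3 [92T→70T]: running ratio 69/203, sense −
mesh 4 [81T→72T]: running ratio 621/1624, sense +
mesh 5 [72T→87T]: running ratio 1863/5887, sense −
mesh 6 [53T→76T]: running ratio 98739/447412, sense +
ω_out/ω_in = 98739/447412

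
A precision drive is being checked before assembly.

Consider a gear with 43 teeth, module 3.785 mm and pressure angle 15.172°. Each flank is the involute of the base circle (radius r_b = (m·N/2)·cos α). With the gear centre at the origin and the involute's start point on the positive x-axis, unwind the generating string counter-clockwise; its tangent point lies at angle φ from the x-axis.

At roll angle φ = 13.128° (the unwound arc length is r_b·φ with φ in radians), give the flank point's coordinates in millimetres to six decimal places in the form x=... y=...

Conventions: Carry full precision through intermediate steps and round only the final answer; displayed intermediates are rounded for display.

x=80.575734 y=0.313272

topology: single-mesh involute geometry — m = 3.785, N = 43
pitch radius r_p = m·N/2 = 3.785·43/2 = 81.377500
base radius r_b = r_p·cos α = 81.377500·cos 15.172° = 78.541047
roll angle φ = 13.128° = 0.22912682 rad
x = r_b·(cos φ + φ·sin φ) = 80.575734
y = r_b·(sin φ − φ·cos φ) = 0.313272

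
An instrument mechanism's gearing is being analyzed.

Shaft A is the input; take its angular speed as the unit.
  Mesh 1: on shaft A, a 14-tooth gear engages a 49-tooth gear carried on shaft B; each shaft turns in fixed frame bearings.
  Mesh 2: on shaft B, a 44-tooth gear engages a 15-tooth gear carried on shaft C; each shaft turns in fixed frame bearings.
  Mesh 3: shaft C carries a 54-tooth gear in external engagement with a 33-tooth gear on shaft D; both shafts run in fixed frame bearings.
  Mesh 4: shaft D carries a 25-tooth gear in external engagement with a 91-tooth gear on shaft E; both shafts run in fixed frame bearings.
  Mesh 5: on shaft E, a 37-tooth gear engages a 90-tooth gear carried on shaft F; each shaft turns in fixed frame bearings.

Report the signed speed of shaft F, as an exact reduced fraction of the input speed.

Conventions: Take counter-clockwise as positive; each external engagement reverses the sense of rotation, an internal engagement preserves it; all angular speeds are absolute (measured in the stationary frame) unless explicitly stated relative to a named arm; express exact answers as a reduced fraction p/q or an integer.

5-mesh fixed-axis compound train (all bearings frame-fixed)
mesh 1 [14T→49T]: |ω|/ω_in = 1×14/49 = 2/7, sense flips to −
mesh 2 [44T→15T]: |ω|/ω_in = (2/7)×44/15 = 88/105, sense flips to +
mesh 3 [54T→33T]: |ω|/ω_in = (88/105)×54/33 = 48/35, sense flips to −
mesh 4 [25T→91T]: |ω|/ω_in = (48/35)×25/91 = 240/637, sense flips to +
mesh 5 [37T→90T]: |ω|/ω_in = (240/637)×37/90 = 296/1911, sense flips to −
signed output speed (× input speed) = -296/1911

-296/1911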